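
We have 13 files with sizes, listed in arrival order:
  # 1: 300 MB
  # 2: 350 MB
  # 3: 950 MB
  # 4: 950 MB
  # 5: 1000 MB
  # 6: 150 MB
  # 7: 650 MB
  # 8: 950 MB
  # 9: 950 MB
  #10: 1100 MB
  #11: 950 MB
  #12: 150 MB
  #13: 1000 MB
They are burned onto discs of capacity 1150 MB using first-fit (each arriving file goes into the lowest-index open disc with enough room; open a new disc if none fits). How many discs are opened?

10

  300 → disc 1 (new)  [load 300/1150]
  350 → disc 1  [load 650/1150]
  950 → disc 2 (new)  [load 950/1150]
  950 → disc 3 (new)  [load 950/1150]
  1000 → disc 4 (new)  [load 1000/1150]
  150 → disc 1  [load 800/1150]
  650 → disc 5 (new)  [load 650/1150]
  950 → disc 6 (new)  [load 950/1150]
  950 → disc 7 (new)  [load 950/1150]
  1100 → disc 8 (new)  [load 1100/1150]
  950 → disc 9 (new)  [load 950/1150]
  150 → disc 1  [load 950/1150]
  1000 → disc 10 (new)  [load 1000/1150]
10 discs opened.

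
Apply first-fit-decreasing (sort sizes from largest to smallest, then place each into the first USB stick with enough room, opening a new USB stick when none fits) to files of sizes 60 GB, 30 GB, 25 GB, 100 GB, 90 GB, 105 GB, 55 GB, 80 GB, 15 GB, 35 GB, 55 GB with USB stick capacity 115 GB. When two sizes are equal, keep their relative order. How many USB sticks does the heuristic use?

Sorted descending: 105, 100, 90, 80, 60, 55, 55, 35, 30, 25, 15.
  105 → USB stick 1 (new)  [load 105/115]
  100 → USB stick 2 (new)  [load 100/115]
  90 → USB stick 3 (new)  [load 90/115]
  80 → USB stick 4 (new)  [load 80/115]
  60 → USB stick 5 (new)  [load 60/115]
  55 → USB stick 5  [load 115/115]
  55 → USB stick 6 (new)  [load 55/115]
  35 → USB stick 4  [load 115/115]
  30 → USB stick 6  [load 85/115]
  25 → USB stick 3  [load 115/115]
  15 → USB stick 2  [load 115/115]
6 USB sticks opened.

6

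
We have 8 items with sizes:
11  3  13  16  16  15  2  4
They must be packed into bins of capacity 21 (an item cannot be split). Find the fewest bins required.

5

Total = 16 + 16 + 15 + 13 + 11 + 4 + 3 + 2 = 80.
Lower bound: ⌈80/21⌉ = 4 bins.
Also, 5 items each exceed 21/2, and no two of those can share a bin, so at least 5 bins are needed.
A packing using 5 bins:
  bin 1: 16 + 4 = 20
  bin 2: 16 + 3 + 2 = 21
  bin 3: 15 = 15
  bin 4: 13 = 13
  bin 5: 11 = 11
This matches the lower bound, so 5 is optimal.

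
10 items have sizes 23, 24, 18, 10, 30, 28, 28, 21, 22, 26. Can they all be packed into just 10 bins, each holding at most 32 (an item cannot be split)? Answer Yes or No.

Yes

A valid assignment using 9 bins:
  bin 1: 30 = 30
  bin 2: 28 = 28
  bin 3: 28 = 28
  bin 4: 26 = 26
  bin 5: 24 = 24
  bin 6: 23 = 23
  bin 7: 22 + 10 = 32
  bin 8: 21 = 21
  bin 9: 18 = 18
That uses only 9 ≤ 10, so 10 bins are enough.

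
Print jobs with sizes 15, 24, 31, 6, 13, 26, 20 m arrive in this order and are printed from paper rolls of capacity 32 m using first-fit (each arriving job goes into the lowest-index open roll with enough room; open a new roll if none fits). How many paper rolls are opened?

  15 → roll 1 (new)  [load 15/32]
  24 → roll 2 (new)  [load 24/32]
  31 → roll 3 (new)  [load 31/32]
  6 → roll 1  [load 21/32]
  13 → roll 4 (new)  [load 13/32]
  26 → roll 5 (new)  [load 26/32]
  20 → roll 6 (new)  [load 20/32]
6 paper rolls opened.

6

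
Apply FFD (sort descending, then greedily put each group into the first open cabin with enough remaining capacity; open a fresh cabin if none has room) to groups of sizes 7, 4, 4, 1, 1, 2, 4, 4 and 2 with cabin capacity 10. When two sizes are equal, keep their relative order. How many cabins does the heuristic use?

Sorted descending: 7, 4, 4, 4, 4, 2, 2, 1, 1.
  7 → cabin 1 (new)  [load 7/10]
  4 → cabin 2 (new)  [load 4/10]
  4 → cabin 2  [load 8/10]
  4 → cabin 3 (new)  [load 4/10]
  4 → cabin 3  [load 8/10]
  2 → cabin 1  [load 9/10]
  2 → cabin 2  [load 10/10]
  1 → cabin 1  [load 10/10]
  1 → cabin 3  [load 9/10]
3 cabins opened.

3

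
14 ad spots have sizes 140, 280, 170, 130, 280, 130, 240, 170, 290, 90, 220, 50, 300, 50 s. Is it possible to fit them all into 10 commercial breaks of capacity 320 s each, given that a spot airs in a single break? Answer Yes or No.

Yes

A valid assignment using 9 commercial breaks:
  break 1: 300 = 300
  break 2: 290 = 290
  break 3: 280 = 280
  break 4: 280 = 280
  break 5: 240 + 50 = 290
  break 6: 220 + 90 = 310
  break 7: 170 + 140 = 310
  break 8: 170 + 130 = 300
  break 9: 130 + 50 = 180
That uses only 9 ≤ 10, so 10 commercial breaks are enough.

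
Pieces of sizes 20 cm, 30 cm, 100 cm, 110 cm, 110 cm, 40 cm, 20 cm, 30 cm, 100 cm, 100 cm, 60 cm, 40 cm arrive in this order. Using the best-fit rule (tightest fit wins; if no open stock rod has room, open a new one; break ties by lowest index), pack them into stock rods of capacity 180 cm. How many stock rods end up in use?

5

  20 → stock rod 1 (new)  [load 20/180]
  30 → stock rod 1  [load 50/180]
  100 → stock rod 1  [load 150/180]
  110 → stock rod 2 (new)  [load 110/180]
  110 → stock rod 3 (new)  [load 110/180]
  40 → stock rod 2  [load 150/180]
  20 → stock rod 1  [load 170/180]
  30 → stock rod 2  [load 180/180]
  100 → stock rod 4 (new)  [load 100/180]
  100 → stock rod 5 (new)  [load 100/180]
  60 → stock rod 3  [load 170/180]
  40 → stock rod 4  [load 140/180]
5 stock rods opened.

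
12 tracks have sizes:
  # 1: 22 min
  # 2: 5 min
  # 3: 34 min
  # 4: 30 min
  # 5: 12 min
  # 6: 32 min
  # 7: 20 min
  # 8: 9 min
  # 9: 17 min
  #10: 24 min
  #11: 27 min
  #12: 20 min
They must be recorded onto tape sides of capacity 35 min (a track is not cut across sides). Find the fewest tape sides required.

Total = 34 + 32 + 30 + 27 + 24 + 22 + 20 + 20 + 17 + 12 + 9 + 5 = 252 min.
Lower bound: ⌈252/35⌉ = 8 tape sides.
A packing using 9 tape sides:
  side 1: 34 = 34
  side 2: 32 = 32
  side 3: 30 + 5 = 35
  side 4: 27 = 27
  side 5: 24 + 9 = 33
  side 6: 22 + 12 = 34
  side 7: 20 = 20
  side 8: 20 = 20
  side 9: 17 = 17
No arrangement into 8 tape sides stays within capacity, so 9 is optimal.

9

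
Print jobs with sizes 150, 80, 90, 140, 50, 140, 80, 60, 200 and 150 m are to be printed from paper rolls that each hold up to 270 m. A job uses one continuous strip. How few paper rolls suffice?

Total = 200 + 150 + 150 + 140 + 140 + 90 + 80 + 80 + 60 + 50 = 1140 m.
Lower bound: ⌈1140/270⌉ = 5 paper rolls.
A packing using 5 paper rolls:
  roll 1: 200 + 60 = 260
  roll 2: 150 + 90 = 240
  roll 3: 150 + 80 = 230
  roll 4: 140 + 80 + 50 = 270
  roll 5: 140 = 140
This matches the lower bound, so 5 is optimal.

5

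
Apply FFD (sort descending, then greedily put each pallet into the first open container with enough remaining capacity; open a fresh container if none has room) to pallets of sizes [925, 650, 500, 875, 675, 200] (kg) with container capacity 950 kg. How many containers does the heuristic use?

Sorted descending: 925, 875, 675, 650, 500, 200.
  925 → container 1 (new)  [load 925/950]
  875 → container 2 (new)  [load 875/950]
  675 → container 3 (new)  [load 675/950]
  650 → container 4 (new)  [load 650/950]
  500 → container 5 (new)  [load 500/950]
  200 → container 3  [load 875/950]
5 containers opened.

5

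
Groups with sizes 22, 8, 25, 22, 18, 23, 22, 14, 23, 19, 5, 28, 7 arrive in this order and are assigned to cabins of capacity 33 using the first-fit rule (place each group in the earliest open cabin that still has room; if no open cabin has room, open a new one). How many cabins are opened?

9

  22 → cabin 1 (new)  [load 22/33]
  8 → cabin 1  [load 30/33]
  25 → cabin 2 (new)  [load 25/33]
  22 → cabin 3 (new)  [load 22/33]
  18 → cabin 4 (new)  [load 18/33]
  23 → cabin 5 (new)  [load 23/33]
  22 → cabin 6 (new)  [load 22/33]
  14 → cabin 4  [load 32/33]
  23 → cabin 7 (new)  [load 23/33]
  19 → cabin 8 (new)  [load 19/33]
  5 → cabin 2  [load 30/33]
  28 → cabin 9 (new)  [load 28/33]
  7 → cabin 3  [load 29/33]
9 cabins opened.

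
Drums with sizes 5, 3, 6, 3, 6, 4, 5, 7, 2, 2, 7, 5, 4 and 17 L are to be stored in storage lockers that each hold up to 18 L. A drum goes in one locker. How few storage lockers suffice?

5

Total = 17 + 7 + 7 + 6 + 6 + 5 + 5 + 5 + 4 + 4 + 3 + 3 + 2 + 2 = 76 L.
Lower bound: ⌈76/18⌉ = 5 storage lockers.
A packing using 5 storage lockers:
  locker 1: 17 = 17
  locker 2: 7 + 7 + 4 = 18
  locker 3: 6 + 6 + 5 = 17
  locker 4: 5 + 5 + 4 + 3 = 17
  locker 5: 3 + 2 + 2 = 7
This matches the lower bound, so 5 is optimal.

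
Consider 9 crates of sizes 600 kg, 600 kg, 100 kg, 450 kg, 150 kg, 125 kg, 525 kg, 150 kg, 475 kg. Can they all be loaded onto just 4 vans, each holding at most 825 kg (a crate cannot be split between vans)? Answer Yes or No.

No

Total = 3175 kg; ⌈3175/825⌉ = 4.
5 crates each exceed half the capacity and cannot share a van, forcing at least 5 vans.
At least 5 vans are required, but only 4 are allowed.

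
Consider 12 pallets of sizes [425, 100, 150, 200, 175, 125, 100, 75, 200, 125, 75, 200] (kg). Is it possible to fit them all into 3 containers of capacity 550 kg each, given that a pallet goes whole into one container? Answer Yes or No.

Total = 1950 kg; ⌈1950/550⌉ = 4.
At least 4 containers are required, but only 3 are allowed.

No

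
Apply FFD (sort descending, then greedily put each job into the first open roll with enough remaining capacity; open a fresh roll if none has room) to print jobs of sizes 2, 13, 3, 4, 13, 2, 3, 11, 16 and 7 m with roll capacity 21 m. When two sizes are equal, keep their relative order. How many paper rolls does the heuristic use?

Sorted descending: 16, 13, 13, 11, 7, 4, 3, 3, 2, 2.
  16 → roll 1 (new)  [load 16/21]
  13 → roll 2 (new)  [load 13/21]
  13 → roll 3 (new)  [load 13/21]
  11 → roll 4 (new)  [load 11/21]
  7 → roll 2  [load 20/21]
  4 → roll 1  [load 20/21]
  3 → roll 3  [load 16/21]
  3 → roll 3  [load 19/21]
  2 → roll 3  [load 21/21]
  2 → roll 4  [load 13/21]
4 paper rolls opened.

4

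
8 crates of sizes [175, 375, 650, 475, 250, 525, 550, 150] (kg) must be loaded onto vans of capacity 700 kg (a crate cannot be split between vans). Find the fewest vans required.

Total = 650 + 550 + 525 + 475 + 375 + 250 + 175 + 150 = 3150 kg.
Lower bound: ⌈3150/700⌉ = 5 vans.
A packing using 5 vans:
  van 1: 650 = 650
  van 2: 550 + 150 = 700
  van 3: 525 + 175 = 700
  van 4: 475 = 475
  van 5: 375 + 250 = 625
This matches the lower bound, so 5 is optimal.

5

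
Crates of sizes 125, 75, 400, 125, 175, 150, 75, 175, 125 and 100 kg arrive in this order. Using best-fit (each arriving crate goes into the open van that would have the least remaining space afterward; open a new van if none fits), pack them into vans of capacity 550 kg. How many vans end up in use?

3

  125 → van 1 (new)  [load 125/550]
  75 → van 1  [load 200/550]
  400 → van 2 (new)  [load 400/550]
  125 → van 2  [load 525/550]
  175 → van 1  [load 375/550]
  150 → van 1  [load 525/550]
  75 → van 3 (new)  [load 75/550]
  175 → van 3  [load 250/550]
  125 → van 3  [load 375/550]
  100 → van 3  [load 475/550]
3 vans opened.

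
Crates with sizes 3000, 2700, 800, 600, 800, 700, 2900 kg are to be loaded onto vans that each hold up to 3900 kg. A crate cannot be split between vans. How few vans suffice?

Total = 3000 + 2900 + 2700 + 800 + 800 + 700 + 600 = 11500 kg.
Lower bound: ⌈11500/3900⌉ = 3 vans.
A packing using 4 vans:
  van 1: 3000 + 800 = 3800
  van 2: 2900 + 800 = 3700
  van 3: 2700 + 700 = 3400
  van 4: 600 = 600
No arrangement into 3 vans stays within capacity, so 4 is optimal.

4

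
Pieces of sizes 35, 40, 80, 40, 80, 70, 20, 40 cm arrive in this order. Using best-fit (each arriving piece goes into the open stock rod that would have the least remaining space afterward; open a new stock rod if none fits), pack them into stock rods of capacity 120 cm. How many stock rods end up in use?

  35 → stock rod 1 (new)  [load 35/120]
  40 → stock rod 1  [load 75/120]
  80 → stock rod 2 (new)  [load 80/120]
  40 → stock rod 2  [load 120/120]
  80 → stock rod 3 (new)  [load 80/120]
  70 → stock rod 4 (new)  [load 70/120]
  20 → stock rod 3  [load 100/120]
  40 → stock rod 1  [load 115/120]
4 stock rods opened.

4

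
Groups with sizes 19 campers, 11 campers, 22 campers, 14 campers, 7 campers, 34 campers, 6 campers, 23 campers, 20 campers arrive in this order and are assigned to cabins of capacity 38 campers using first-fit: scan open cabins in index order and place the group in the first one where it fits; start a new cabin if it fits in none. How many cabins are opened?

5

  19 → cabin 1 (new)  [load 19/38]
  11 → cabin 1  [load 30/38]
  22 → cabin 2 (new)  [load 22/38]
  14 → cabin 2  [load 36/38]
  7 → cabin 1  [load 37/38]
  34 → cabin 3 (new)  [load 34/38]
  6 → cabin 4 (new)  [load 6/38]
  23 → cabin 4  [load 29/38]
  20 → cabin 5 (new)  [load 20/38]
5 cabins opened.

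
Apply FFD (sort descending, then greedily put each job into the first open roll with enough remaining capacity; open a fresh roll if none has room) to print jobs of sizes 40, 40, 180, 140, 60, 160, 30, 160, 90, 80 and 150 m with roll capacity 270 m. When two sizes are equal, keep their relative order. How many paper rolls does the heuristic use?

5

Sorted descending: 180, 160, 160, 150, 140, 90, 80, 60, 40, 40, 30.
  180 → roll 1 (new)  [load 180/270]
  160 → roll 2 (new)  [load 160/270]
  160 → roll 3 (new)  [load 160/270]
  150 → roll 4 (new)  [load 150/270]
  140 → roll 5 (new)  [load 140/270]
  90 → roll 1  [load 270/270]
  80 → roll 2  [load 240/270]
  60 → roll 3  [load 220/270]
  40 → roll 3  [load 260/270]
  40 → roll 4  [load 190/270]
  30 → roll 2  [load 270/270]
5 paper rolls opened.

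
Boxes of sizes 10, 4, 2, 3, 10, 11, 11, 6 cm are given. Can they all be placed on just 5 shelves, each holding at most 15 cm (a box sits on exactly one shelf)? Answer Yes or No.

A valid assignment using 5 shelves:
  shelf 1: 11 + 4 = 15
  shelf 2: 11 + 3 = 14
  shelf 3: 10 + 2 = 12
  shelf 4: 10 = 10
  shelf 5: 6 = 6
Every load is within 15 cm, so 5 shelves suffice.

Yes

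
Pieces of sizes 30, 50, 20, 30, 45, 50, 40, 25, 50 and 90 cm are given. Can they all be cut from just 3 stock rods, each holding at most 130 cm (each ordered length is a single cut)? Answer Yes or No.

No

Total = 430 cm; ⌈430/130⌉ = 4.
At least 4 stock rods are required, but only 3 are allowed.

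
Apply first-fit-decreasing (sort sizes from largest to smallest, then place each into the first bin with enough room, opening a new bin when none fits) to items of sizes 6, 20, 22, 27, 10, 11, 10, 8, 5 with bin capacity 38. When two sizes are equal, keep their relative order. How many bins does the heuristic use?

Sorted descending: 27, 22, 20, 11, 10, 10, 8, 6, 5.
  27 → bin 1 (new)  [load 27/38]
  22 → bin 2 (new)  [load 22/38]
  20 → bin 3 (new)  [load 20/38]
  11 → bin 1  [load 38/38]
  10 → bin 2  [load 32/38]
  10 → bin 3  [load 30/38]
  8 → bin 3  [load 38/38]
  6 → bin 2  [load 38/38]
  5 → bin 4 (new)  [load 5/38]
4 bins opened.

4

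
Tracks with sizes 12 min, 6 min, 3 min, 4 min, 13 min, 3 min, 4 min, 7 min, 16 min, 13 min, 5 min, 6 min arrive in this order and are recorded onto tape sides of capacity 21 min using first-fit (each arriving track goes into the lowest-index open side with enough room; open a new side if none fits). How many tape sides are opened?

5

  12 → side 1 (new)  [load 12/21]
  6 → side 1  [load 18/21]
  3 → side 1  [load 21/21]
  4 → side 2 (new)  [load 4/21]
  13 → side 2  [load 17/21]
  3 → side 2  [load 20/21]
  4 → side 3 (new)  [load 4/21]
  7 → side 3  [load 11/21]
  16 → side 4 (new)  [load 16/21]
  13 → side 5 (new)  [load 13/21]
  5 → side 3  [load 16/21]
  6 → side 5  [load 19/21]
5 tape sides opened.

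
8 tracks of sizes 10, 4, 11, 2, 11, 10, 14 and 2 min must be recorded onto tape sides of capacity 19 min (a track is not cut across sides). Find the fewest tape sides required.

5

Total = 14 + 11 + 11 + 10 + 10 + 4 + 2 + 2 = 64 min.
Lower bound: ⌈64/19⌉ = 4 tape sides.
Also, 5 tracks each exceed 19/2 min, and no two of those can share a side, so at least 5 tape sides are needed.
A packing using 5 tape sides:
  side 1: 14 + 4 = 18
  side 2: 11 + 2 + 2 = 15
  side 3: 11 = 11
  side 4: 10 = 10
  side 5: 10 = 10
This matches the lower bound, so 5 is optimal.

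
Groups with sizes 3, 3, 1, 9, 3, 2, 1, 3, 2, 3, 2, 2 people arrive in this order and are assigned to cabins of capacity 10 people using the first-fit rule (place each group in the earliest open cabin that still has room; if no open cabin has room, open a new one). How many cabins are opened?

  3 → cabin 1 (new)  [load 3/10]
  3 → cabin 1  [load 6/10]
  1 → cabin 1  [load 7/10]
  9 → cabin 2 (new)  [load 9/10]
  3 → cabin 1  [load 10/10]
  2 → cabin 3 (new)  [load 2/10]
  1 → cabin 2  [load 10/10]
  3 → cabin 3  [load 5/10]
  2 → cabin 3  [load 7/10]
  3 → cabin 3  [load 10/10]
  2 → cabin 4 (new)  [load 2/10]
  2 → cabin 4  [load 4/10]
4 cabins opened.

4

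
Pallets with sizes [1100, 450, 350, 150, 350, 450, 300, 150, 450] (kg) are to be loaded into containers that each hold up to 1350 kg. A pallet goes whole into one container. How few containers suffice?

3

Total = 1100 + 450 + 450 + 450 + 350 + 350 + 300 + 150 + 150 = 3750 kg.
Lower bound: ⌈3750/1350⌉ = 3 containers.
A packing using 3 containers:
  container 1: 1100 + 150 = 1250
  container 2: 450 + 450 + 450 = 1350
  container 3: 350 + 350 + 300 + 150 = 1150
This matches the lower bound, so 3 is optimal.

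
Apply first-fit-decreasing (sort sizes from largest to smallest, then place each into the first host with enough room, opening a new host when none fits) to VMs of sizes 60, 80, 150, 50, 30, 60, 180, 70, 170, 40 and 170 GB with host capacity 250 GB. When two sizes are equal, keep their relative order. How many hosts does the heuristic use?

Sorted descending: 180, 170, 170, 150, 80, 70, 60, 60, 50, 40, 30.
  180 → host 1 (new)  [load 180/250]
  170 → host 2 (new)  [load 170/250]
  170 → host 3 (new)  [load 170/250]
  150 → host 4 (new)  [load 150/250]
  80 → host 2  [load 250/250]
  70 → host 1  [load 250/250]
  60 → host 3  [load 230/250]
  60 → host 4  [load 210/250]
  50 → host 5 (new)  [load 50/250]
  40 → host 4  [load 250/250]
  30 → host 5  [load 80/250]
5 hosts opened.

5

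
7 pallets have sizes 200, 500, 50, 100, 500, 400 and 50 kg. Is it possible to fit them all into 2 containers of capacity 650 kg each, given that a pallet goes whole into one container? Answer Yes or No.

Total = 1800 kg; ⌈1800/650⌉ = 3.
At least 3 containers are required, but only 2 are allowed.

No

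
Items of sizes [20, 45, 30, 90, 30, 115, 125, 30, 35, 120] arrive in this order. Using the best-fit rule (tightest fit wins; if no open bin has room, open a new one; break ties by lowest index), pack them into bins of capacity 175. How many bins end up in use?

5

  20 → bin 1 (new)  [load 20/175]
  45 → bin 1  [load 65/175]
  30 → bin 1  [load 95/175]
  90 → bin 2 (new)  [load 90/175]
  30 → bin 1  [load 125/175]
  115 → bin 3 (new)  [load 115/175]
  125 → bin 4 (new)  [load 125/175]
  30 → bin 1  [load 155/175]
  35 → bin 4  [load 160/175]
  120 → bin 5 (new)  [load 120/175]
5 bins opened.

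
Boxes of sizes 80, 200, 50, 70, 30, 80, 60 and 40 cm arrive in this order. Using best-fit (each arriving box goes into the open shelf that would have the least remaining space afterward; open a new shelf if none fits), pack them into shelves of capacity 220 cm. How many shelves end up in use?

  80 → shelf 1 (new)  [load 80/220]
  200 → shelf 2 (new)  [load 200/220]
  50 → shelf 1  [load 130/220]
  70 → shelf 1  [load 200/220]
  30 → shelf 3 (new)  [load 30/220]
  80 → shelf 3  [load 110/220]
  60 → shelf 3  [load 170/220]
  40 → shelf 3  [load 210/220]
3 shelves opened.

3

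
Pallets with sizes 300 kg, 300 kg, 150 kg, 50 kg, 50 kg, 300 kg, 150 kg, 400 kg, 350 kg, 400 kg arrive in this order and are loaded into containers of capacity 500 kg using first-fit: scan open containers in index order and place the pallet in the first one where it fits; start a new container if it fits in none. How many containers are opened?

  300 → container 1 (new)  [load 300/500]
  300 → container 2 (new)  [load 300/500]
  150 → container 1  [load 450/500]
  50 → container 1  [load 500/500]
  50 → container 2  [load 350/500]
  300 → container 3 (new)  [load 300/500]
  150 → container 2  [load 500/500]
  400 → container 4 (new)  [load 400/500]
  350 → container 5 (new)  [load 350/500]
  400 → container 6 (new)  [load 400/500]
6 containers opened.

6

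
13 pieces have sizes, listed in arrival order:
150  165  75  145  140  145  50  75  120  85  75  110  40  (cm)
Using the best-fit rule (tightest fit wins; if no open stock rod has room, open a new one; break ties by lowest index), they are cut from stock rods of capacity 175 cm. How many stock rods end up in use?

  150 → stock rod 1 (new)  [load 150/175]
  165 → stock rod 2 (new)  [load 165/175]
  75 → stock rod 3 (new)  [load 75/175]
  145 → stock rod 4 (new)  [load 145/175]
  140 → stock rod 5 (new)  [load 140/175]
  145 → stock rod 6 (new)  [load 145/175]
  50 → stock rod 3  [load 125/175]
  75 → stock rod 7 (new)  [load 75/175]
  120 → stock rod 8 (new)  [load 120/175]
  85 → stock rod 7  [load 160/175]
  75 → stock rod 9 (new)  [load 75/175]
  110 → stock rod 10 (new)  [load 110/175]
  40 → stock rod 3  [load 165/175]
10 stock rods opened.

10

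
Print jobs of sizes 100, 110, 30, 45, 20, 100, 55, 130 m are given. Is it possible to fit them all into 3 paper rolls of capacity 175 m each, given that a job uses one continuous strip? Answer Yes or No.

Total = 590 m; ⌈590/175⌉ = 4.
At least 4 paper rolls are required, but only 3 are allowed.

No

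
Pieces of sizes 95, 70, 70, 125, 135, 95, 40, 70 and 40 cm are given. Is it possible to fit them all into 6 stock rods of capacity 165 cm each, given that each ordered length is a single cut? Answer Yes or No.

A valid assignment using 5 stock rods:
  stock rod 1: 135 = 135
  stock rod 2: 125 + 40 = 165
  stock rod 3: 95 + 70 = 165
  stock rod 4: 95 + 70 = 165
  stock rod 5: 70 + 40 = 110
That uses only 5 ≤ 6, so 6 stock rods are enough.

Yes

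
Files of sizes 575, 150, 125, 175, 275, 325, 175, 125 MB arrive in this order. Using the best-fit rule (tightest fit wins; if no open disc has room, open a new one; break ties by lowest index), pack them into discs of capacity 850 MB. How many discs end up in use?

  575 → disc 1 (new)  [load 575/850]
  150 → disc 1  [load 725/850]
  125 → disc 1  [load 850/850]
  175 → disc 2 (new)  [load 175/850]
  275 → disc 2  [load 450/850]
  325 → disc 2  [load 775/850]
  175 → disc 3 (new)  [load 175/850]
  125 → disc 3  [load 300/850]
3 discs opened.

3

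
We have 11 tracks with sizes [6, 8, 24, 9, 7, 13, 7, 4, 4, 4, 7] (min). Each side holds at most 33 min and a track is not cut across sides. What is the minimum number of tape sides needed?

3

Total = 24 + 13 + 9 + 8 + 7 + 7 + 7 + 6 + 4 + 4 + 4 = 93 min.
Lower bound: ⌈93/33⌉ = 3 tape sides.
A packing using 3 tape sides:
  side 1: 24 + 9 = 33
  side 2: 13 + 8 + 7 + 4 = 32
  side 3: 7 + 7 + 6 + 4 + 4 = 28
This matches the lower bound, so 3 is optimal.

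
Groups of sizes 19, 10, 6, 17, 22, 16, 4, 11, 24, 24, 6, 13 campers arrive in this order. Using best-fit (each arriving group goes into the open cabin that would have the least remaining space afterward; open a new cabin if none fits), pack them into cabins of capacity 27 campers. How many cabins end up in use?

  19 → cabin 1 (new)  [load 19/27]
  10 → cabin 2 (new)  [load 10/27]
  6 → cabin 1  [load 25/27]
  17 → cabin 2  [load 27/27]
  22 → cabin 3 (new)  [load 22/27]
  16 → cabin 4 (new)  [load 16/27]
  4 → cabin 3  [load 26/27]
  11 → cabin 4  [load 27/27]
  24 → cabin 5 (new)  [load 24/27]
  24 → cabin 6 (new)  [load 24/27]
  6 → cabin 7 (new)  [load 6/27]
  13 → cabin 7  [load 19/27]
7 cabins opened.

7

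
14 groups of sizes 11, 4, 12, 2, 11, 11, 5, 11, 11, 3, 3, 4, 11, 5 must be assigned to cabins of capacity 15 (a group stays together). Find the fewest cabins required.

Total = 12 + 11 + 11 + 11 + 11 + 11 + 11 + 5 + 5 + 4 + 4 + 3 + 3 + 2 = 104.
Lower bound: ⌈104/15⌉ = 7 cabins.
A packing using 8 cabins:
  cabin 1: 12 + 3 = 15
  cabin 2: 11 + 4 = 15
  cabin 3: 11 + 4 = 15
  cabin 4: 11 + 3 = 14
  cabin 5: 11 + 2 = 13
  cabin 6: 11 = 11
  cabin 7: 11 = 11
  cabin 8: 5 + 5 = 10
No arrangement into 7 cabins stays within capacity, so 8 is optimal.

8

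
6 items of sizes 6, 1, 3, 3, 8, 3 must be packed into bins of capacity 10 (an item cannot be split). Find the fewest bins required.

3

Total = 8 + 6 + 3 + 3 + 3 + 1 = 24.
Lower bound: ⌈24/10⌉ = 3 bins.
A packing using 3 bins:
  bin 1: 8 + 1 = 9
  bin 2: 6 + 3 = 9
  bin 3: 3 + 3 = 6
This matches the lower bound, so 3 is optimal.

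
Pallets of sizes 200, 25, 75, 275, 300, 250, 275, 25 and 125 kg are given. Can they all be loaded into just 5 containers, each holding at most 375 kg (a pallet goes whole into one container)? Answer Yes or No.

A valid assignment using 5 containers:
  container 1: 300 + 75 = 375
  container 2: 275 + 25 + 25 = 325
  container 3: 275 = 275
  container 4: 250 + 125 = 375
  container 5: 200 = 200
Every load is within 375 kg, so 5 containers suffice.

Yes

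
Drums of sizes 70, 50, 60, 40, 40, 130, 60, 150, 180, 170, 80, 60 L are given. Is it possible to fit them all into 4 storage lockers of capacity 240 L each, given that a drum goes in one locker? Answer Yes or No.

No

Total = 1090 L; ⌈1090/240⌉ = 5.
At least 5 storage lockers are required, but only 4 are allowed.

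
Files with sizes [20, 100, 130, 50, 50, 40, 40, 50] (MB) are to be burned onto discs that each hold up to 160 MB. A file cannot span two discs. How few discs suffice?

Total = 130 + 100 + 50 + 50 + 50 + 40 + 40 + 20 = 480 MB.
Lower bound: ⌈480/160⌉ = 3 discs.
A packing using 4 discs:
  disc 1: 130 + 20 = 150
  disc 2: 100 + 50 = 150
  disc 3: 50 + 50 + 40 = 140
  disc 4: 40 = 40
No arrangement into 3 discs stays within capacity, so 4 is optimal.

4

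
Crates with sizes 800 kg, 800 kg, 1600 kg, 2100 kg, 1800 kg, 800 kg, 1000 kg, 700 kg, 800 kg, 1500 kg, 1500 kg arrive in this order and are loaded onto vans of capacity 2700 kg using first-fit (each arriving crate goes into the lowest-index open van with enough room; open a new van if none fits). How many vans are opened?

  800 → van 1 (new)  [load 800/2700]
  800 → van 1  [load 1600/2700]
  1600 → van 2 (new)  [load 1600/2700]
  2100 → van 3 (new)  [load 2100/2700]
  1800 → van 4 (new)  [load 1800/2700]
  800 → van 1  [load 2400/2700]
  1000 → van 2  [load 2600/2700]
  700 → van 4  [load 2500/2700]
  800 → van 5 (new)  [load 800/2700]
  1500 → van 5  [load 2300/2700]
  1500 → van 6 (new)  [load 1500/2700]
6 vans opened.

6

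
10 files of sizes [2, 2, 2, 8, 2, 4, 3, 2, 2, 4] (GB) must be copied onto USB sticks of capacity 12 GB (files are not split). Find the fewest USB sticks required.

3

Total = 8 + 4 + 4 + 3 + 2 + 2 + 2 + 2 + 2 + 2 = 31 GB.
Lower bound: ⌈31/12⌉ = 3 USB sticks.
A packing using 3 USB sticks:
  USB stick 1: 8 + 4 = 12
  USB stick 2: 4 + 3 + 2 + 2 = 11
  USB stick 3: 2 + 2 + 2 + 2 = 8
This matches the lower bound, so 3 is optimal.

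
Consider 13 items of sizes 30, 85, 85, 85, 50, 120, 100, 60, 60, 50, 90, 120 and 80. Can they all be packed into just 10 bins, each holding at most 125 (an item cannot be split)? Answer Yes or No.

Yes

A valid assignment using 10 bins:
  bin 1: 120 = 120
  bin 2: 120 = 120
  bin 3: 100 = 100
  bin 4: 90 + 30 = 120
  bin 5: 85 = 85
  bin 6: 85 = 85
  bin 7: 85 = 85
  bin 8: 80 = 80
  bin 9: 60 + 60 = 120
  bin 10: 50 + 50 = 100
Every load is within 125, so 10 bins suffice.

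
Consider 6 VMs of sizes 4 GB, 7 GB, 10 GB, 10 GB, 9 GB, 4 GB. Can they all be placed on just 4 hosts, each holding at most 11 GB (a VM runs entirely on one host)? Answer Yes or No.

Total = 44 GB; ⌈44/11⌉ = 4.
The bound of 4 does not rule out 4, but exhaustive search shows no assignment into 4 hosts of capacity 11 GB exists — the minimum is 5.

No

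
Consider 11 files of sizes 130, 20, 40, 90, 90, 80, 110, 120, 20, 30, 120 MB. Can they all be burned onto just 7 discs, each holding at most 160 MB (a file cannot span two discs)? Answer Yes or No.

Yes

A valid assignment using 7 discs:
  disc 1: 130 + 30 = 160
  disc 2: 120 + 40 = 160
  disc 3: 120 + 20 + 20 = 160
  disc 4: 110 = 110
  disc 5: 90 = 90
  disc 6: 90 = 90
  disc 7: 80 = 80
Every load is within 160 MB, so 7 discs suffice.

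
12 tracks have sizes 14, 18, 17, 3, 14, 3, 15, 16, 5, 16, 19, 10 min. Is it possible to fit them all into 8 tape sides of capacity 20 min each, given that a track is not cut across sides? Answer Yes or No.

Total = 150 min; ⌈150/20⌉ = 8.
The bound of 8 does not rule out 8, but exhaustive search shows no assignment into 8 tape sides of capacity 20 min exists — the minimum is 9.

No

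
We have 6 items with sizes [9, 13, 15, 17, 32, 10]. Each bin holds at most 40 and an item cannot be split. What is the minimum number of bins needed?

Total = 32 + 17 + 15 + 13 + 10 + 9 = 96.
Lower bound: ⌈96/40⌉ = 3 bins.
A packing using 3 bins:
  bin 1: 32 = 32
  bin 2: 17 + 15 = 32
  bin 3: 13 + 10 + 9 = 32
This matches the lower bound, so 3 is optimal.

3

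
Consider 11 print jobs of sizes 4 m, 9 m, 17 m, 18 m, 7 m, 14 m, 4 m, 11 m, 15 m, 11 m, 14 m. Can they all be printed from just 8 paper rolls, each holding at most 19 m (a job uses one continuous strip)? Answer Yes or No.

A valid assignment using 8 paper rolls:
  roll 1: 18 = 18
  roll 2: 17 = 17
  roll 3: 15 + 4 = 19
  roll 4: 14 + 4 = 18
  roll 5: 14 = 14
  roll 6: 11 + 7 = 18
  roll 7: 11 = 11
  roll 8: 9 = 9
Every load is within 19 m, so 8 paper rolls suffice.

Yes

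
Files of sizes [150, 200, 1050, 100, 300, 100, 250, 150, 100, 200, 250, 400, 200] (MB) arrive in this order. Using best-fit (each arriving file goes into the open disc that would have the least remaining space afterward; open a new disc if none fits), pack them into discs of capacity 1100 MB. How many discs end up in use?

4

  150 → disc 1 (new)  [load 150/1100]
  200 → disc 1  [load 350/1100]
  1050 → disc 2 (new)  [load 1050/1100]
  100 → disc 1  [load 450/1100]
  300 → disc 1  [load 750/1100]
  100 → disc 1  [load 850/1100]
  250 → disc 1  [load 1100/1100]
  150 → disc 3 (new)  [load 150/1100]
  100 → disc 3  [load 250/1100]
  200 → disc 3  [load 450/1100]
  250 → disc 3  [load 700/1100]
  400 → disc 3  [load 1100/1100]
  200 → disc 4 (new)  [load 200/1100]
4 discs opened.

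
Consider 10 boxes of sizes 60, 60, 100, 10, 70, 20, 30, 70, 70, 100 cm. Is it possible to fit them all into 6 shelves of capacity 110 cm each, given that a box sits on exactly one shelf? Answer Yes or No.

Total = 590 cm; ⌈590/110⌉ = 6.
7 boxes each exceed half the capacity and cannot share a shelf, forcing at least 7 shelves.
At least 7 shelves are required, but only 6 are allowed.

No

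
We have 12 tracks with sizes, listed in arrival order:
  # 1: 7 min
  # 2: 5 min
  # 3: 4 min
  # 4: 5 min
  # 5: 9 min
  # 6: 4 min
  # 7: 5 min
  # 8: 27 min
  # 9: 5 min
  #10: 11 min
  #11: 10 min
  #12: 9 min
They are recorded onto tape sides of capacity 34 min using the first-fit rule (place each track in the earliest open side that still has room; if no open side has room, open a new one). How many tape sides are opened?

4

  7 → side 1 (new)  [load 7/34]
  5 → side 1  [load 12/34]
  4 → side 1  [load 16/34]
  5 → side 1  [load 21/34]
  9 → side 1  [load 30/34]
  4 → side 1  [load 34/34]
  5 → side 2 (new)  [load 5/34]
  27 → side 2  [load 32/34]
  5 → side 3 (new)  [load 5/34]
  11 → side 3  [load 16/34]
  10 → side 3  [load 26/34]
  9 → side 4 (new)  [load 9/34]
4 tape sides opened.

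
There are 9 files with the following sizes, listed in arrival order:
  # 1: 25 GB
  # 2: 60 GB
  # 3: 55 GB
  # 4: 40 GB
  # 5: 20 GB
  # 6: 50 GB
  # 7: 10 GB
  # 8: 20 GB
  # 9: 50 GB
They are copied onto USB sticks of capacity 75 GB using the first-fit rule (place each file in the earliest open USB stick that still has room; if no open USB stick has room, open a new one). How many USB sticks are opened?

5

  25 → USB stick 1 (new)  [load 25/75]
  60 → USB stick 2 (new)  [load 60/75]
  55 → USB stick 3 (new)  [load 55/75]
  40 → USB stick 1  [load 65/75]
  20 → USB stick 3  [load 75/75]
  50 → USB stick 4 (new)  [load 50/75]
  10 → USB stick 1  [load 75/75]
  20 → USB stick 4  [load 70/75]
  50 → USB stick 5 (new)  [load 50/75]
5 USB sticks opened.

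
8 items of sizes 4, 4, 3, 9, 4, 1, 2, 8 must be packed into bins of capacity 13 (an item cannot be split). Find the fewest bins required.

3

Total = 9 + 8 + 4 + 4 + 4 + 3 + 2 + 1 = 35.
Lower bound: ⌈35/13⌉ = 3 bins.
A packing using 3 bins:
  bin 1: 9 + 4 = 13
  bin 2: 8 + 4 + 1 = 13
  bin 3: 4 + 3 + 2 = 9
This matches the lower bound, so 3 is optimal.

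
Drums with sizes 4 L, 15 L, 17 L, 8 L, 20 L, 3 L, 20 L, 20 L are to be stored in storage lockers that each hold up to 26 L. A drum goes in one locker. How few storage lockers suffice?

5

Total = 20 + 20 + 20 + 17 + 15 + 8 + 4 + 3 = 107 L.
Lower bound: ⌈107/26⌉ = 5 storage lockers.
A packing using 5 storage lockers:
  locker 1: 20 + 4 = 24
  locker 2: 20 + 3 = 23
  locker 3: 20 = 20
  locker 4: 17 + 8 = 25
  locker 5: 15 = 15
This matches the lower bound, so 5 is optimal.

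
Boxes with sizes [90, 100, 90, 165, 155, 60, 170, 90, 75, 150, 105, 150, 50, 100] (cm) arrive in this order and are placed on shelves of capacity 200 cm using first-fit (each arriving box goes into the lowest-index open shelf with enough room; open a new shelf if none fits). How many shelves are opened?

10

  90 → shelf 1 (new)  [load 90/200]
  100 → shelf 1  [load 190/200]
  90 → shelf 2 (new)  [load 90/200]
  165 → shelf 3 (new)  [load 165/200]
  155 → shelf 4 (new)  [load 155/200]
  60 → shelf 2  [load 150/200]
  170 → shelf 5 (new)  [load 170/200]
  90 → shelf 6 (new)  [load 90/200]
  75 → shelf 6  [load 165/200]
  150 → shelf 7 (new)  [load 150/200]
  105 → shelf 8 (new)  [load 105/200]
  150 → shelf 9 (new)  [load 150/200]
  50 → shelf 2  [load 200/200]
  100 → shelf 10 (new)  [load 100/200]
10 shelves opened.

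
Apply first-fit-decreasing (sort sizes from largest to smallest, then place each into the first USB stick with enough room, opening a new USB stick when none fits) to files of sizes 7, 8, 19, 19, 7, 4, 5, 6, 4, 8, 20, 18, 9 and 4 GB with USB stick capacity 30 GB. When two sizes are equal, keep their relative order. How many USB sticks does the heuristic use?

Sorted descending: 20, 19, 19, 18, 9, 8, 8, 7, 7, 6, 5, 4, 4, 4.
  20 → USB stick 1 (new)  [load 20/30]
  19 → USB stick 2 (new)  [load 19/30]
  19 → USB stick 3 (new)  [load 19/30]
  18 → USB stick 4 (new)  [load 18/30]
  9 → USB stick 1  [load 29/30]
  8 → USB stick 2  [load 27/30]
  8 → USB stick 3  [load 27/30]
  7 → USB stick 4  [load 25/30]
  7 → USB stick 5 (new)  [load 7/30]
  6 → USB stick 5  [load 13/30]
  5 → USB stick 4  [load 30/30]
  4 → USB stick 5  [load 17/30]
  4 → USB stick 5  [load 21/30]
  4 → USB stick 5  [load 25/30]
5 USB sticks opened.

5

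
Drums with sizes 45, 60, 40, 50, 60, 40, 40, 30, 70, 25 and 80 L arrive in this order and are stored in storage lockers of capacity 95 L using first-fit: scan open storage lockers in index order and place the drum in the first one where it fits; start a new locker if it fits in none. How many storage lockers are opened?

  45 → locker 1 (new)  [load 45/95]
  60 → locker 2 (new)  [load 60/95]
  40 → locker 1  [load 85/95]
  50 → locker 3 (new)  [load 50/95]
  60 → locker 4 (new)  [load 60/95]
  40 → locker 3  [load 90/95]
  40 → locker 5 (new)  [load 40/95]
  30 → locker 2  [load 90/95]
  70 → locker 6 (new)  [load 70/95]
  25 → locker 4  [load 85/95]
  80 → locker 7 (new)  [load 80/95]
7 storage lockers opened.

7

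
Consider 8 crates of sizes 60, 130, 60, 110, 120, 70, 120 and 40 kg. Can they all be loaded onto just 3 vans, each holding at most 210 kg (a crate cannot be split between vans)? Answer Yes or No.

No

Total = 710 kg; ⌈710/210⌉ = 4.
At least 4 vans are required, but only 3 are allowed.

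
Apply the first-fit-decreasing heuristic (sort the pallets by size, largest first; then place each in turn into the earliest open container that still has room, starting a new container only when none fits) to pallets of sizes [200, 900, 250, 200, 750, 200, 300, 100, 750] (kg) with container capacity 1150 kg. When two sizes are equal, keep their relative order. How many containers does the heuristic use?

4

Sorted descending: 900, 750, 750, 300, 250, 200, 200, 200, 100.
  900 → container 1 (new)  [load 900/1150]
  750 → container 2 (new)  [load 750/1150]
  750 → container 3 (new)  [load 750/1150]
  300 → container 2  [load 1050/1150]
  250 → container 1  [load 1150/1150]
  200 → container 3  [load 950/1150]
  200 → container 3  [load 1150/1150]
  200 → container 4 (new)  [load 200/1150]
  100 → container 2  [load 1150/1150]
4 containers opened.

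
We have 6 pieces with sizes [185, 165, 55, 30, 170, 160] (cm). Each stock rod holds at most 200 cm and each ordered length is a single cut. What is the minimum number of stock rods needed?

5

Total = 185 + 170 + 165 + 160 + 55 + 30 = 765 cm.
Lower bound: ⌈765/200⌉ = 4 stock rods.
A packing using 5 stock rods:
  stock rod 1: 185 = 185
  stock rod 2: 170 + 30 = 200
  stock rod 3: 165 = 165
  stock rod 4: 160 = 160
  stock rod 5: 55 = 55
No arrangement into 4 stock rods stays within capacity, so 5 is optimal.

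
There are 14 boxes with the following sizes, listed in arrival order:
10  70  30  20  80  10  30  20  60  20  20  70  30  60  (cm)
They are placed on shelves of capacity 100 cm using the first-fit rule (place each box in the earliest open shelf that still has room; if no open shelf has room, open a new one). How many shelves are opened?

  10 → shelf 1 (new)  [load 10/100]
  70 → shelf 1  [load 80/100]
  30 → shelf 2 (new)  [load 30/100]
  20 → shelf 1  [load 100/100]
  80 → shelf 3 (new)  [load 80/100]
  10 → shelf 2  [load 40/100]
  30 → shelf 2  [load 70/100]
  20 → shelf 2  [load 90/100]
  60 → shelf 4 (new)  [load 60/100]
  20 → shelf 3  [load 100/100]
  20 → shelf 4  [load 80/100]
  70 → shelf 5 (new)  [load 70/100]
  30 → shelf 5  [load 100/100]
  60 → shelf 6 (new)  [load 60/100]
6 shelves opened.

6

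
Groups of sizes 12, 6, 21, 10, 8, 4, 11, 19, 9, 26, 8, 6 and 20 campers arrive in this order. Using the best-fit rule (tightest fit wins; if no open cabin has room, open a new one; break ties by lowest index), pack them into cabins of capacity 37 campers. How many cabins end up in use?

5

  12 → cabin 1 (new)  [load 12/37]
  6 → cabin 1  [load 18/37]
  21 → cabin 2 (new)  [load 21/37]
  10 → cabin 2  [load 31/37]
  8 → cabin 1  [load 26/37]
  4 → cabin 2  [load 35/37]
  11 → cabin 1  [load 37/37]
  19 → cabin 3 (new)  [load 19/37]
  9 → cabin 3  [load 28/37]
  26 → cabin 4 (new)  [load 26/37]
  8 → cabin 3  [load 36/37]
  6 → cabin 4  [load 32/37]
  20 → cabin 5 (new)  [load 20/37]
5 cabins opened.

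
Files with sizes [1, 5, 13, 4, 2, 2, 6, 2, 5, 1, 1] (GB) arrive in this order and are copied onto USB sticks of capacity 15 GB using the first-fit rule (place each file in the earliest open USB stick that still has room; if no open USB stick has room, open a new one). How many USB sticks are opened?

3

  1 → USB stick 1 (new)  [load 1/15]
  5 → USB stick 1  [load 6/15]
  13 → USB stick 2 (new)  [load 13/15]
  4 → USB stick 1  [load 10/15]
  2 → USB stick 1  [load 12/15]
  2 → USB stick 1  [load 14/15]
  6 → USB stick 3 (new)  [load 6/15]
  2 → USB stick 2  [load 15/15]
  5 → USB stick 3  [load 11/15]
  1 → USB stick 1  [load 15/15]
  1 → USB stick 3  [load 12/15]
3 USB sticks opened.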